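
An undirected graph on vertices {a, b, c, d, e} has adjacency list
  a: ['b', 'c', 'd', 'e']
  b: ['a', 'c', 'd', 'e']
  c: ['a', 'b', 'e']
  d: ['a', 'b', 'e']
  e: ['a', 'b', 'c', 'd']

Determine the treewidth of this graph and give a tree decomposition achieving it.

The largest bag has 4 vertices, giving width 3; this decomposition certifies tw(G) ≤ 3. Conversely, {a, b, d, e} is a clique of size 4, and the vertices of any clique must share a bag in every tree decomposition; so some bag has ≥ 4 vertices and tw(G) ≥ 3. Combining the bounds, tw(G) = 3.

Treewidth 3.
One optimal decomposition is:
Bags: B1 = {a, b, c, e}  B2 = {a, b, d, e}
Tree: B1–B2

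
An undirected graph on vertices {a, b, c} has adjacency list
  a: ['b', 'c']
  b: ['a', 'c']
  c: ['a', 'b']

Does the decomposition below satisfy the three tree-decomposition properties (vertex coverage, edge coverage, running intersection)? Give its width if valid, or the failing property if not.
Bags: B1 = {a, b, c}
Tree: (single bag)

Checking the three conditions: (i) the bags cover all of {a, b, c}; (ii) for each edge, some bag contains both endpoints; (iii) the bags containing any fixed vertex form a subtree. All hold, so the decomposition is valid with width 3 − 1 = 2.

Yes; width 2.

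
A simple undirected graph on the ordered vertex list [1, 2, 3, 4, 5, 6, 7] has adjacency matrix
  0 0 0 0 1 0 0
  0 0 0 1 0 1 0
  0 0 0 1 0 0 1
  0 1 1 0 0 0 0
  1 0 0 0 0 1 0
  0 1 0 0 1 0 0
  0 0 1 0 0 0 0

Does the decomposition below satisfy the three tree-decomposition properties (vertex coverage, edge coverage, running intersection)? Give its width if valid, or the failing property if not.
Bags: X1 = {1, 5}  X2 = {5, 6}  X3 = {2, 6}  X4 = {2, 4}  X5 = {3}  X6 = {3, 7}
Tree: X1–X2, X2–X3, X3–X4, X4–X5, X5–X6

A tree decomposition must satisfy three properties: every vertex lies in some bag; for every edge, both endpoints lie together in some bag; and for every vertex, the bags containing it form a connected subtree. Here edge (4,3) lies in no bag, so the decomposition is invalid.

No — edge (4,3) lies in no bag.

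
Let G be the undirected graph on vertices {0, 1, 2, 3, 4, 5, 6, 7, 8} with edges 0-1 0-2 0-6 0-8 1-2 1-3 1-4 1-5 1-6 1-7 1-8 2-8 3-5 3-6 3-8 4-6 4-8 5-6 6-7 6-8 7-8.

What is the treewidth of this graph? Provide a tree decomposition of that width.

Treewidth 3.
One such decomposition:
Bags: B1 = {0, 1, 2, 8}  B2 = {0, 1, 6, 8}  B3 = {1, 3, 6, 8}  B4 = {1, 6, 7, 8}  B5 = {1, 3, 5, 6}  B6 = {1, 4, 6, 8}
Tree: B1–B2, B2–B3, B3–B4, B3–B5, B3–B6

The largest bag has 4 vertices, giving width 3; this decomposition certifies tw(G) ≤ 3. For the lower bound, the 4 vertices {0, 1, 2, 8} are pairwise adjacent, and any tree decomposition puts a clique entirely inside one bag — forcing width ≥ 3. Combining the bounds, tw(G) = 3.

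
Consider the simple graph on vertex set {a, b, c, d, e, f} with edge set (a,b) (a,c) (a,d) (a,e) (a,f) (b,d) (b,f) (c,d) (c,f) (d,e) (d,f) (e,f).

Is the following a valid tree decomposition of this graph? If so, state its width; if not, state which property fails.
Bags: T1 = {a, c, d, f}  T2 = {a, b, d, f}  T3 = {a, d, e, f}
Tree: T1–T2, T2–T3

Yes; width 3.

Checking the three conditions: (i) the bags cover all of {a, b, c, d, e, f}; (ii) for each edge, some bag contains both endpoints; (iii) the bags containing any fixed vertex form a subtree. All hold, so the decomposition is valid with width 4 − 1 = 3.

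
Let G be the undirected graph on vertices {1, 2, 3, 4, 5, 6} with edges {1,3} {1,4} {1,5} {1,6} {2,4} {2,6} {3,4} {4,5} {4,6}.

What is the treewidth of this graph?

2

A width-2 tree decomposition is:
Bags: B1 = {1, 4, 6}  B2 = {1, 3, 4}  B3 = {1, 4, 5}  B4 = {2, 4, 6}
Tree: B1–B2, B2–B3, B1–B4
Each bag holds 3 vertices, so the decomposition has width 2, which upper-bounds the treewidth. For the lower bound, the 3 vertices {1, 3, 4} are pairwise adjacent, and any tree decomposition puts a clique entirely inside one bag — forcing width ≥ 2. Combining the bounds, tw(G) = 2.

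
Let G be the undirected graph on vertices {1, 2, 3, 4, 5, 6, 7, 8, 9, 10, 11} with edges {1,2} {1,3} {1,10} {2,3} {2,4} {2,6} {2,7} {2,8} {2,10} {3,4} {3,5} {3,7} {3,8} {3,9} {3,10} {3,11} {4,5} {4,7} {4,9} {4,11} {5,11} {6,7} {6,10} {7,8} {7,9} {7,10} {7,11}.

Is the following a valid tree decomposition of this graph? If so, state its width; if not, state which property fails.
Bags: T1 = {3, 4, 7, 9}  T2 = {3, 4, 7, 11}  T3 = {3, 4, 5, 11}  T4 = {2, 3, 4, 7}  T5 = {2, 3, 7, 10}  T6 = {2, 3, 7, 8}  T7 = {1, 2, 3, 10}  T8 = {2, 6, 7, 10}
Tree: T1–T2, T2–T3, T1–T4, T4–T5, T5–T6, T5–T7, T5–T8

Yes; width 3.

Every vertex of G appears in some bag (union = {1, 2, 3, 4, 5, 6, 7, 8, 9, 10, 11}); every edge is covered by a bag; and for each vertex v the set of bags containing v is connected in the bag tree. The decomposition is therefore valid. The largest bag has 4 vertices, so the width is 3.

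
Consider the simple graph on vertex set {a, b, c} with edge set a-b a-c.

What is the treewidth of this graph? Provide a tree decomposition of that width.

Every bag has size at most 2, so the width is 2 − 1 = 1 and tw(G) ≤ 1. Any graph with an edge has treewidth ≥ 1, and G has the edge b–a. The upper and lower bounds meet at 1, so that is the treewidth.

Treewidth 1.
Bags: B1 = {a, b}  B2 = {a, c}
Tree: B1–B2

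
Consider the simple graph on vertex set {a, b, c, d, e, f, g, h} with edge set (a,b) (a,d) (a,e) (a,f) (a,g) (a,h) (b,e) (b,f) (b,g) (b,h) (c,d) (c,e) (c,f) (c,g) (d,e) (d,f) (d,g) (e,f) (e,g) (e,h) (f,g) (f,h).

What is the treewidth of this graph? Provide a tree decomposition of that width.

Every bag has size at most 5, so the width is 5 − 1 = 4 and tw(G) ≤ 4. Conversely, {c, d, e, f, g} is a clique of size 5, and the vertices of any clique must share a bag in every tree decomposition; so some bag has ≥ 5 vertices and tw(G) ≥ 4. Combining the bounds, tw(G) = 4.

Treewidth 4.
One such decomposition:
Bags: B1 = {a, b, e, f, g}  B2 = {a, b, e, f, h}  B3 = {a, d, e, f, g}  B4 = {c, d, e, f, g}
Tree: B1–B2, B1–B3, B3–B4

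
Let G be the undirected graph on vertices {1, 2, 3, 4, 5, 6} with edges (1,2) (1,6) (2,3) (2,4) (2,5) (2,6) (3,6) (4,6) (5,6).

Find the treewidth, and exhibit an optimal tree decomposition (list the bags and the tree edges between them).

Every bag has size at most 3, so the width is 3 − 1 = 2 and tw(G) ≤ 2. Conversely, {1, 2, 6} is a clique of size 3, and the vertices of any clique must share a bag in every tree decomposition; so some bag has ≥ 3 vertices and tw(G) ≥ 2. Therefore the treewidth is 2.

Treewidth 2.
One such decomposition:
Bags: B1 = {1, 2, 6}  B2 = {2, 4, 6}  B3 = {2, 3, 6}  B4 = {2, 5, 6}
Tree: B1–B2, B2–B3, B3–B4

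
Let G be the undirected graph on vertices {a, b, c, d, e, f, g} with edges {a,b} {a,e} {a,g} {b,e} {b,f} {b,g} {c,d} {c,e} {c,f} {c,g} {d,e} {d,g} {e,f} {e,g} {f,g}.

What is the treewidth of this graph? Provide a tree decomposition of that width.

Treewidth 3.
One optimal decomposition is:
Bags: B1 = {c, e, f, g}  B2 = {b, e, f, g}  B3 = {c, d, e, g}  B4 = {a, b, e, g}
Tree: B1–B2, B1–B3, B2–B4

Each bag holds 4 vertices, so the decomposition has width 3, which upper-bounds the treewidth. On the other hand G contains the 4-clique {c, d, e, g}. A clique must lie in a single bag of any decomposition, so no decomposition can have width below 3. Therefore the treewidth is 3.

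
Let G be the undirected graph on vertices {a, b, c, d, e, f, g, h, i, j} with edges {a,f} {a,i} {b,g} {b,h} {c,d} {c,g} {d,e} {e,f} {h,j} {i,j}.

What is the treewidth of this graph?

2

A width-2 tree decomposition is:
Bags: B1 = {b, c, g}  B2 = {b, c, d}  B3 = {b, d, e}  B4 = {b, e, f}  B5 = {a, b, f}  B6 = {a, b, i}  B7 = {b, i, j}  B8 = {b, h, j}
Tree: B1–B2, B2–B3, B3–B4, B4–B5, B5–B6, B6–B7, B7–B8
Each bag holds 3 vertices, so the decomposition has width 2, which upper-bounds the treewidth. For the lower bound, G contains the cycle b–g–c–d–e–f–a–i–j–h–b, so G is not a forest; only forests have treewidth ≤ 1, hence tw(G) ≥ 2. Therefore the treewidth is 2.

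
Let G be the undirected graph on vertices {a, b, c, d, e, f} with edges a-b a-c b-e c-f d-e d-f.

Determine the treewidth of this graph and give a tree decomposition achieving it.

Treewidth 2.
One such decomposition:
Bags: B1 = {b, d, e}  B2 = {b, d, f}  B3 = {b, c, f}  B4 = {a, b, c}
Tree: B1–B2, B2–B3, B3–B4

Every bag has size at most 3, so the width is 3 − 1 = 2 and tw(G) ≤ 2. The edges b–e–d–f–c–a–b form a cycle, so G is not a tree and its treewidth is at least 2. Therefore the treewidth is 2.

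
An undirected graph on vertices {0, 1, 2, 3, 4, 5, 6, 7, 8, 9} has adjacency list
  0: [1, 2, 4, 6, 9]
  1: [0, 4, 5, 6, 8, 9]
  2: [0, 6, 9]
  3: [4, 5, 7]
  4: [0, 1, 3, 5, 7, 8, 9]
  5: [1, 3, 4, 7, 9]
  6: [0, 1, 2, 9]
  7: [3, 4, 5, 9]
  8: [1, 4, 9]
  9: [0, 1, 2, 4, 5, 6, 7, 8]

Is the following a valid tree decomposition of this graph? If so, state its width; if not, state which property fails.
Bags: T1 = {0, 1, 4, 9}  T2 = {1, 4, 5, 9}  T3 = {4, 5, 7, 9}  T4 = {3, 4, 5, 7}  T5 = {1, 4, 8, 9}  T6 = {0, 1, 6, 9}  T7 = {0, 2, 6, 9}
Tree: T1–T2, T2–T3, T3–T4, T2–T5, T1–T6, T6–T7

Vertex coverage: the bags together contain {0, 1, 2, 3, 4, 5, 6, 7, 8, 9}, the full vertex set. Edge coverage: each edge of G has both endpoints in at least one bag. Running intersection: for every vertex, the bags containing it form a connected subtree. All three properties hold, so this is a valid tree decomposition of width max|bag| − 1 = 3, and hence tw(G) ≤ 3.

Yes; width 3.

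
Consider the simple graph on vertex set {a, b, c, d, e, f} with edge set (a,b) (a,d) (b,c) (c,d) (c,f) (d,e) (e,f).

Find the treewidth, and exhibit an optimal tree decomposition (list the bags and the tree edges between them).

Treewidth 2.
Bags: B1 = {a, b, c}  B2 = {a, c, d}  B3 = {c, d, f}  B4 = {d, e, f}
Tree: B1–B2, B2–B3, B3–B4

The largest bag has 3 vertices, giving width 2; this decomposition certifies tw(G) ≤ 2. For the lower bound, G contains the cycle b–a–d–c–b, so G is not a forest; only forests have treewidth ≤ 1, hence tw(G) ≥ 2. Combining the bounds, tw(G) = 2.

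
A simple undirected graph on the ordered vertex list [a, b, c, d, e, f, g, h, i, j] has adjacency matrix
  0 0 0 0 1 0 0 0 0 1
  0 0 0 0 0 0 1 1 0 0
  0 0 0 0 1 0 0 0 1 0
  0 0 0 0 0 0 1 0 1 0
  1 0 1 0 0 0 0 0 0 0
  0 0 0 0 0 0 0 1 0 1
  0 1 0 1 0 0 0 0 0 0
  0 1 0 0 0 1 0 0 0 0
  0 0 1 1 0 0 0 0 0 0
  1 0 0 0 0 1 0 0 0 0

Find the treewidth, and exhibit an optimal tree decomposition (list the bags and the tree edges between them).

Every bag has size at most 3, so the width is 3 − 1 = 2 and tw(G) ≤ 2. Since c–i–d–g–b–h–f–j–a–e–c is a cycle in G, G is not acyclic. Forests are exactly the graphs of treewidth ≤ 1, so tw(G) ≥ 2. The upper and lower bounds meet at 2, so that is the treewidth.

Treewidth 2.
Bags: B1 = {c, d, i}  B2 = {c, d, g}  B3 = {b, c, g}  B4 = {b, c, h}  B5 = {c, f, h}  B6 = {c, f, j}  B7 = {a, c, j}  B8 = {a, c, e}
Tree: B1–B2, B2–B3, B3–B4, B4–B5, B5–B6, B6–B7, B7–B8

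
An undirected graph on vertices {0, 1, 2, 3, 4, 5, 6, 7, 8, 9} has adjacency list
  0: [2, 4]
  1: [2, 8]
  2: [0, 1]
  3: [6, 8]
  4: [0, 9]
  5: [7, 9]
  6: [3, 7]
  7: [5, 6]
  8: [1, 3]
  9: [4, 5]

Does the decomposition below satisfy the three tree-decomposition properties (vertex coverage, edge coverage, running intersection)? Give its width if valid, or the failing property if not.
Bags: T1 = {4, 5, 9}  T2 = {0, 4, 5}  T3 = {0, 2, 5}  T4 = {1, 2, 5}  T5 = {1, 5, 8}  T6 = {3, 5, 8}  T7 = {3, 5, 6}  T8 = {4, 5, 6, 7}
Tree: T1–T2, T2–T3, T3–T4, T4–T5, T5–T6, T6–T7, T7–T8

No — bags containing vertex 4 are not connected in the tree.

A tree decomposition must satisfy three properties: every vertex lies in some bag; for every edge, both endpoints lie together in some bag; and for every vertex, the bags containing it form a connected subtree. Here bags containing vertex 4 are not connected in the tree, so the decomposition is invalid.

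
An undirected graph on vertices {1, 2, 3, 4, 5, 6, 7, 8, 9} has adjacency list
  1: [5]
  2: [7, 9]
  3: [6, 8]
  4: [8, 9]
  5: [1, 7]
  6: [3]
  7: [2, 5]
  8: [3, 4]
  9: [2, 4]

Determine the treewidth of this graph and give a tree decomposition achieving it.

The largest bag has 2 vertices, giving width 1; this decomposition certifies tw(G) ≤ 1. Any graph with an edge has treewidth ≥ 1, and G has the edge 6–3. Hence tw(G) = 1 exactly.

Treewidth 1.
One optimal decomposition is:
Bags: B1 = {3, 6}  B2 = {3, 8}  B3 = {4, 8}  B4 = {4, 9}  B5 = {2, 9}  B6 = {2, 7}  B7 = {5, 7}  B8 = {1, 5}
Tree: B1–B2, B2–B3, B3–B4, B4–B5, B5–B6, B6–B7, B7–B8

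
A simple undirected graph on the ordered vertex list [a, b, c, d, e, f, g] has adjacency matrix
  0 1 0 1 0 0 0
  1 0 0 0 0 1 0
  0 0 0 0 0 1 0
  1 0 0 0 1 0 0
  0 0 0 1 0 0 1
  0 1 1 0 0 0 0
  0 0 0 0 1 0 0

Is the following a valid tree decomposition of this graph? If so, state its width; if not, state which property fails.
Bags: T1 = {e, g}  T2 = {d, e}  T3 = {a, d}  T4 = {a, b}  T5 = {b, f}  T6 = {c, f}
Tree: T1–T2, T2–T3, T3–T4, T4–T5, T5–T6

Vertex coverage: the bags together contain {a, b, c, d, e, f, g}, the full vertex set. Edge coverage: each edge of G has both endpoints in at least one bag. Running intersection: for every vertex, the bags containing it form a connected subtree. All three properties hold, so this is a valid tree decomposition of width max|bag| − 1 = 1, and hence tw(G) ≤ 1.

Yes; width 1.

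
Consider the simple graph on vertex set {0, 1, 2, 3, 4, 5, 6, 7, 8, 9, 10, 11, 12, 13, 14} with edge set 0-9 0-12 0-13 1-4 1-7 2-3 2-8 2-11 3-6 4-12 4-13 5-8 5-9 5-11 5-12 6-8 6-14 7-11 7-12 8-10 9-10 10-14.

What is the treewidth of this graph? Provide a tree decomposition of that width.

The largest bag has 4 vertices, giving width 3; this decomposition certifies tw(G) ≤ 3. For the lower bound: the 4 vertex sets {3,6,14}, {10}, {8}, {2,5,9,11} are disjoint, each induces a connected subgraph, and every pair is joined by at least one edge of G. Contracting each set to a single vertex therefore yields K_{4} as a minor, and since treewidth is minor-monotone, tw(G) ≥ tw(K_{4}) = 3. Combining the bounds, tw(G) = 3.

Treewidth 3.
Bags: B1 = {3, 6, 10, 14}  B2 = {3, 6, 8, 10}  B3 = {2, 3, 8, 10}  B4 = {2, 8, 9, 10}  B5 = {2, 5, 8, 9}  B6 = {2, 5, 9, 11}  B7 = {0, 5, 9, 11}  B8 = {0, 5, 11, 12}  B9 = {0, 7, 11, 12}  B10 = {0, 7, 12, 13}  B11 = {4, 7, 12, 13}  B12 = {1, 4, 7, 13}
Tree: B1–B2, B2–B3, B3–B4, B4–B5, B5–B6, B6–B7, B7–B8, B8–B9, B9–B10, B10–B11, B11–B12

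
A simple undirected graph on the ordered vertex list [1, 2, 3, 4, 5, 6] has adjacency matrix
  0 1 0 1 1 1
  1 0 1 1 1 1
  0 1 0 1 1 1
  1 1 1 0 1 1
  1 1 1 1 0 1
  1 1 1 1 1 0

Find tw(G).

A width-4 tree decomposition is:
Bags: B1 = {2, 3, 4, 5, 6}  B2 = {1, 2, 4, 5, 6}
Tree: B1–B2
Each bag holds 5 vertices, so the decomposition has width 4, which upper-bounds the treewidth. On the other hand G contains the 5-clique {1, 2, 4, 5, 6}. A clique must lie in a single bag of any decomposition, so no decomposition can have width below 4. Hence tw(G) = 4 exactly.

4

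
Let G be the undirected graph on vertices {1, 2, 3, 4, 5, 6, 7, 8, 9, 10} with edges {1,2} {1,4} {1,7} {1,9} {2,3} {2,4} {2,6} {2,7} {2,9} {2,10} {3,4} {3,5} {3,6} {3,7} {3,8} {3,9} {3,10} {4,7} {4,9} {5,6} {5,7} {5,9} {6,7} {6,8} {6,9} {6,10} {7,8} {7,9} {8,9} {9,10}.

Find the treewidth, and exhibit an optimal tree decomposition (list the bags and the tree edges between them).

Each bag holds 5 vertices, so the decomposition has width 4, which upper-bounds the treewidth. On the other hand G contains the 5-clique {1, 2, 4, 7, 9}. A clique must lie in a single bag of any decomposition, so no decomposition can have width below 4. The upper and lower bounds meet at 4, so that is the treewidth.

Treewidth 4.
One optimal decomposition is:
Bags: B1 = {2, 3, 6, 7, 9}  B2 = {2, 3, 4, 7, 9}  B3 = {3, 5, 6, 7, 9}  B4 = {2, 3, 6, 9, 10}  B5 = {1, 2, 4, 7, 9}  B6 = {3, 6, 7, 8, 9}
Tree: B1–B2, B1–B3, B1–B4, B2–B5, B3–B6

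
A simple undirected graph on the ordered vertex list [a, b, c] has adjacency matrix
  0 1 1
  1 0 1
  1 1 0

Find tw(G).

A width-2 tree decomposition is:
Bags: B1 = {a, b, c}
Tree: (single bag)
A single bag containing all 3 vertices is trivially a valid decomposition of width 2. For the lower bound, the 3 vertices {a, b, c} are pairwise adjacent, and any tree decomposition puts a clique entirely inside one bag — forcing width ≥ 2. Combining the bounds, tw(G) = 2.

2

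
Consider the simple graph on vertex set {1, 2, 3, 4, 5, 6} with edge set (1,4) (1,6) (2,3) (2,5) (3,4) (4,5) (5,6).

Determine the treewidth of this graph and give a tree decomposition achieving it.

Treewidth 2.
One optimal decomposition is:
Bags: B1 = {1, 4, 6}  B2 = {4, 5, 6}  B3 = {3, 4, 5}  B4 = {2, 3, 5}
Tree: B1–B2, B2–B3, B3–B4

Every bag has size at most 3, so the width is 3 − 1 = 2 and tw(G) ≤ 2. The edges 1–6–5–4–1 form a cycle, so G is not a tree and its treewidth is at least 2. Combining the bounds, tw(G) = 2.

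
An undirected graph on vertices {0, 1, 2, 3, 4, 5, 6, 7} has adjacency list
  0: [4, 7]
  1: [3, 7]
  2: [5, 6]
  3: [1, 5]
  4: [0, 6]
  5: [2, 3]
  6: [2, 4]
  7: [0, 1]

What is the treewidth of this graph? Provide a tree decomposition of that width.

Treewidth 2.
One optimal decomposition is:
Bags: B1 = {0, 4, 6}  B2 = {0, 2, 6}  B3 = {0, 2, 5}  B4 = {0, 3, 5}  B5 = {0, 1, 3}  B6 = {0, 1, 7}
Tree: B1–B2, B2–B3, B3–B4, B4–B5, B5–B6

The largest bag has 3 vertices, giving width 2; this decomposition certifies tw(G) ≤ 2. The edges 0–4–6–2–5–3–1–7–0 form a cycle, so G is not a tree and its treewidth is at least 2. Combining the bounds, tw(G) = 2.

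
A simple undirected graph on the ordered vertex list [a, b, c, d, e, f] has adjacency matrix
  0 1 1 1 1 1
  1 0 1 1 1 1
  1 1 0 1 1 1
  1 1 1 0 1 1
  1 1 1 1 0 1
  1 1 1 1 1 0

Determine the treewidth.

A width-5 tree decomposition is:
Bags: B1 = {a, b, c, d, e, f}
Tree: (single bag)
With just one bag of size 6, the width is 6 − 1 = 5, so tw(G) ≤ 5. For the lower bound, the 6 vertices {a, b, c, d, e, f} are pairwise adjacent, and any tree decomposition puts a clique entirely inside one bag — forcing width ≥ 5. Hence tw(G) = 5 exactly.

5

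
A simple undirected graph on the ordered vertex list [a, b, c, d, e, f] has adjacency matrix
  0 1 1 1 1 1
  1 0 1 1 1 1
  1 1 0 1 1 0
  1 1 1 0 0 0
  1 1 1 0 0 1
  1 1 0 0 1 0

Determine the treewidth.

3

A width-3 tree decomposition is:
Bags: B1 = {a, b, c, e}  B2 = {a, b, c, d}  B3 = {a, b, e, f}
Tree: B1–B2, B1–B3
The largest bag has 4 vertices, giving width 3; this decomposition certifies tw(G) ≤ 3. For the lower bound, the 4 vertices {a, b, c, d} are pairwise adjacent, and any tree decomposition puts a clique entirely inside one bag — forcing width ≥ 3. Combining the bounds, tw(G) = 3.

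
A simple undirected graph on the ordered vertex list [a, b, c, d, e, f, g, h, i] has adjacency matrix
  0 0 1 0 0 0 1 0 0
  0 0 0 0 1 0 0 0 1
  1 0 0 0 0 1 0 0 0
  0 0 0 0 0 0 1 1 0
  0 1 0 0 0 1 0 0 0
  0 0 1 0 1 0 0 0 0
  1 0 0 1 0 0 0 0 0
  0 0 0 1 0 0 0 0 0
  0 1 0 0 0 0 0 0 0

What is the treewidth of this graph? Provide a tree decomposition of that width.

Treewidth 1.
One optimal decomposition is:
Bags: B1 = {d, h}  B2 = {d, g}  B3 = {a, g}  B4 = {a, c}  B5 = {c, f}  B6 = {e, f}  B7 = {b, e}  B8 = {b, i}
Tree: B1–B2, B2–B3, B3–B4, B4–B5, B5–B6, B6–B7, B7–B8

Every bag has size at most 2, so the width is 2 − 1 = 1 and tw(G) ≤ 1. G has an edge, so its treewidth is at least 1. Therefore the treewidth is 1.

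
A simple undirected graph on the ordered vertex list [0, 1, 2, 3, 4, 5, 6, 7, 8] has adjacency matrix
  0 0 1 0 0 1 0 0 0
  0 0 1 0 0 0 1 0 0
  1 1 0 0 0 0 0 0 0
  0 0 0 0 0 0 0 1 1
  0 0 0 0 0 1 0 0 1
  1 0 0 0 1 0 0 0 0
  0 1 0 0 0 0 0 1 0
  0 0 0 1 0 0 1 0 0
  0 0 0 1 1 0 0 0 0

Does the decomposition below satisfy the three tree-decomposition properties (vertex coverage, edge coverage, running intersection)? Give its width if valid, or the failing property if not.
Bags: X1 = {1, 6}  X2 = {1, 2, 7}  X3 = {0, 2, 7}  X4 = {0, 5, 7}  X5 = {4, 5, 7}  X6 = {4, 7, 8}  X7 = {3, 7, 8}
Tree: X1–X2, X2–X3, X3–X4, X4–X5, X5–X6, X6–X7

A tree decomposition must satisfy three properties: every vertex lies in some bag; for every edge, both endpoints lie together in some bag; and for every vertex, the bags containing it form a connected subtree. Here edge (7,6) lies in no bag, so the decomposition is invalid.

No — edge (7,6) lies in no bag.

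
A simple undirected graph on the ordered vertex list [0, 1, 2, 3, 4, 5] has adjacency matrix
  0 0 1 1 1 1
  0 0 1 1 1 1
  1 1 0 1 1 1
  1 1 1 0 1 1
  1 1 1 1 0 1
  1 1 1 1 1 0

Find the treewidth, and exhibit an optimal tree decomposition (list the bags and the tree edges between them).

Every bag has size at most 5, so the width is 5 − 1 = 4 and tw(G) ≤ 4. For the lower bound, the 5 vertices {0, 2, 3, 4, 5} are pairwise adjacent, and any tree decomposition puts a clique entirely inside one bag — forcing width ≥ 4. Therefore the treewidth is 4.

Treewidth 4.
One such decomposition:
Bags: B1 = {0, 2, 3, 4, 5}  B2 = {1, 2, 3, 4, 5}
Tree: B1–B2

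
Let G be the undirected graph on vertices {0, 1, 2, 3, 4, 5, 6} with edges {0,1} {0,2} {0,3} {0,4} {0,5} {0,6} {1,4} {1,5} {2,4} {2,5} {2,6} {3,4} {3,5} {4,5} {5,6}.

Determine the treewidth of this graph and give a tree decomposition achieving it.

Each bag holds 4 vertices, so the decomposition has width 3, which upper-bounds the treewidth. On the other hand G contains the 4-clique {0, 1, 4, 5}. A clique must lie in a single bag of any decomposition, so no decomposition can have width below 3. Therefore the treewidth is 3.

Treewidth 3.
One optimal decomposition is:
Bags: B1 = {0, 3, 4, 5}  B2 = {0, 2, 4, 5}  B3 = {0, 1, 4, 5}  B4 = {0, 2, 5, 6}
Tree: B1–B2, B2–B3, B2–B4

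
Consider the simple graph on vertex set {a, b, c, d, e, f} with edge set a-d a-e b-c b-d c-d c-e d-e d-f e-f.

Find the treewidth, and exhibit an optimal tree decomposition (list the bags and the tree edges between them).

Treewidth 2.
One such decomposition:
Bags: B1 = {d, e, f}  B2 = {c, d, e}  B3 = {a, d, e}  B4 = {b, c, d}
Tree: B1–B2, B1–B3, B2–B4

The largest bag has 3 vertices, giving width 2; this decomposition certifies tw(G) ≤ 2. Conversely, {d, e, f} is a clique of size 3, and the vertices of any clique must share a bag in every tree decomposition; so some bag has ≥ 3 vertices and tw(G) ≥ 2. Combining the bounds, tw(G) = 2.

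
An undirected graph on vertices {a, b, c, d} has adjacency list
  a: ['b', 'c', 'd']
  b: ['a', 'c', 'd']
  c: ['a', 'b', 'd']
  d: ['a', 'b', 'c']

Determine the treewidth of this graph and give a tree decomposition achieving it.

Treewidth 3.
Bags: B1 = {a, b, c, d}
Tree: (single bag)

With just one bag of size 4, the width is 4 − 1 = 3, so tw(G) ≤ 3. For the lower bound, the 4 vertices {a, b, c, d} are pairwise adjacent, and any tree decomposition puts a clique entirely inside one bag — forcing width ≥ 3. Therefore the treewidth is 3.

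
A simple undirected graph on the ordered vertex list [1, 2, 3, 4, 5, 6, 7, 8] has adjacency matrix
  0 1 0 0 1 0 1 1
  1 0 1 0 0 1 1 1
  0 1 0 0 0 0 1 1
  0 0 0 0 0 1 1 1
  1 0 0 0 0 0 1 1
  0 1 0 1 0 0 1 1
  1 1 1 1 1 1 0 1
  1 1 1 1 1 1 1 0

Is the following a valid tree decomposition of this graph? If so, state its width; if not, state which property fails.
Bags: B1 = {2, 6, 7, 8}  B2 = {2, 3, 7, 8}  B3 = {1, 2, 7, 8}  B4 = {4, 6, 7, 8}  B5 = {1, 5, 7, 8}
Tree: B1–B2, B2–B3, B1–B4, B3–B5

Vertex coverage: the bags together contain {1, 2, 3, 4, 5, 6, 7, 8}, the full vertex set. Edge coverage: each edge of G has both endpoints in at least one bag. Running intersection: for every vertex, the bags containing it form a connected subtree. All three properties hold, so this is a valid tree decomposition of width max|bag| − 1 = 3, and hence tw(G) ≤ 3.

Yes; width 3.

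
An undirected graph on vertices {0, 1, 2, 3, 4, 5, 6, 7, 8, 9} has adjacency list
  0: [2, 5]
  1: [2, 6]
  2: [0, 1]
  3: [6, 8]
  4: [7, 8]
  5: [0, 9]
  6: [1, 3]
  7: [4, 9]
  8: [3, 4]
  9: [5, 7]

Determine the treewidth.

A width-2 tree decomposition is:
Bags: B1 = {1, 3, 6}  B2 = {1, 3, 8}  B3 = {1, 4, 8}  B4 = {1, 4, 7}  B5 = {1, 7, 9}  B6 = {1, 5, 9}  B7 = {0, 1, 5}  B8 = {0, 1, 2}
Tree: B1–B2, B2–B3, B3–B4, B4–B5, B5–B6, B6–B7, B7–B8
Each bag holds 3 vertices, so the decomposition has width 2, which upper-bounds the treewidth. The edges 1–6–3–8–4–7–9–5–0–2–1 form a cycle, so G is not a tree and its treewidth is at least 2. Therefore the treewidth is 2.

2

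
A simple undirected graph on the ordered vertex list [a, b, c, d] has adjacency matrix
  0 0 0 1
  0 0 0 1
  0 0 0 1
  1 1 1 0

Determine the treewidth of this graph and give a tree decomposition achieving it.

Treewidth 1.
One such decomposition:
Bags: B1 = {b, d}  B2 = {a, d}  B3 = {c, d}
Tree: B1–B2, B1–B3

The largest bag has 2 vertices, giving width 1; this decomposition certifies tw(G) ≤ 1. G has an edge, so its treewidth is at least 1. Therefore the treewidth is 1.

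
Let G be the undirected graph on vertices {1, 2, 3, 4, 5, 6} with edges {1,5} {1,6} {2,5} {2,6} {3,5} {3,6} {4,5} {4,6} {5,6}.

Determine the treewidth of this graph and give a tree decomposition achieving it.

Treewidth 2.
One optimal decomposition is:
Bags: B1 = {2, 5, 6}  B2 = {3, 5, 6}  B3 = {4, 5, 6}  B4 = {1, 5, 6}
Tree: B1–B2, B2–B3, B2–B4

Every bag has size at most 3, so the width is 3 − 1 = 2 and tw(G) ≤ 2. On the other hand G contains the 3-clique {1, 5, 6}. A clique must lie in a single bag of any decomposition, so no decomposition can have width below 2. Therefore the treewidth is 2.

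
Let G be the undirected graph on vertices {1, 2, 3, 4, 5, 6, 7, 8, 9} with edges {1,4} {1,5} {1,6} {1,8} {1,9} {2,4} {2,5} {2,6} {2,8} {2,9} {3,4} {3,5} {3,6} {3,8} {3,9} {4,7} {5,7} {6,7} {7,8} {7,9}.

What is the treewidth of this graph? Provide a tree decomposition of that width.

Every bag has size at most 5, so the width is 5 − 1 = 4 and tw(G) ≤ 4. For the lower bound: the 5 vertex sets {3,5}, {2,8}, {1,9}, {7}, {6} are disjoint, each induces a connected subgraph, and every pair is joined by at least one edge of G. Contracting each set to a single vertex therefore yields K_{5} as a minor, and since treewidth is minor-monotone, tw(G) ≥ tw(K_{5}) = 4. The upper and lower bounds meet at 4, so that is the treewidth.

Treewidth 4.
One such decomposition:
Bags: B1 = {1, 2, 3, 5, 7}  B2 = {1, 2, 3, 7, 8}  B3 = {1, 2, 3, 7, 9}  B4 = {1, 2, 3, 6, 7}  B5 = {1, 2, 3, 4, 7}
Tree: B1–B2, B2–B3, B3–B4, B4–B5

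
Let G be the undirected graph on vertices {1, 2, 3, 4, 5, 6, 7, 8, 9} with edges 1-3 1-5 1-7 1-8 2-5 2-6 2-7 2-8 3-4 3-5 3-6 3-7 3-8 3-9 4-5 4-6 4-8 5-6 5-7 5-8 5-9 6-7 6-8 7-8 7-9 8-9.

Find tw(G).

A width-4 tree decomposition is:
Bags: B1 = {3, 5, 6, 7, 8}  B2 = {2, 5, 6, 7, 8}  B3 = {1, 3, 5, 7, 8}  B4 = {3, 4, 5, 6, 8}  B5 = {3, 5, 7, 8, 9}
Tree: B1–B2, B1–B3, B1–B4, B1–B5
The largest bag has 5 vertices, giving width 4; this decomposition certifies tw(G) ≤ 4. For the lower bound, the 5 vertices {2, 5, 6, 7, 8} are pairwise adjacent, and any tree decomposition puts a clique entirely inside one bag — forcing width ≥ 4. Hence tw(G) = 4 exactly.

4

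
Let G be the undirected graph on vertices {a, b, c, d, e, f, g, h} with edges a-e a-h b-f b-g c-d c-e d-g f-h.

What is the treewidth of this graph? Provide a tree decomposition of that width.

Treewidth 2.
One such decomposition:
Bags: B1 = {b, f, h}  B2 = {a, b, h}  B3 = {a, b, e}  B4 = {b, c, e}  B5 = {b, c, d}  B6 = {b, d, g}
Tree: B1–B2, B2–B3, B3–B4, B4–B5, B5–B6

The largest bag has 3 vertices, giving width 2; this decomposition certifies tw(G) ≤ 2. The edges b–f–h–a–e–c–d–g–b form a cycle, so G is not a tree and its treewidth is at least 2. The upper and lower bounds meet at 2, so that is the treewidth.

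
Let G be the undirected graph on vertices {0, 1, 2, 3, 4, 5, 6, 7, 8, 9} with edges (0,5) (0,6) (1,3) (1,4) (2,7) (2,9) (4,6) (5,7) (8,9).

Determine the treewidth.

A width-1 tree decomposition is:
Bags: B1 = {8, 9}  B2 = {2, 9}  B3 = {2, 7}  B4 = {5, 7}  B5 = {0, 5}  B6 = {0, 6}  B7 = {4, 6}  B8 = {1, 4}  B9 = {1, 3}
Tree: B1–B2, B2–B3, B3–B4, B4–B5, B5–B6, B6–B7, B7–B8, B8–B9
The largest bag has 2 vertices, giving width 1; this decomposition certifies tw(G) ≤ 1. G has an edge, so its treewidth is at least 1. Hence tw(G) = 1 exactly.

1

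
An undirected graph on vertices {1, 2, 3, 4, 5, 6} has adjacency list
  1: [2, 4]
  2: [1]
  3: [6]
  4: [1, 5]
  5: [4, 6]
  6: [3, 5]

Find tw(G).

1

A width-1 tree decomposition is:
Bags: B1 = {1, 2}  B2 = {1, 4}  B3 = {4, 5}  B4 = {5, 6}  B5 = {3, 6}
Tree: B1–B2, B2–B3, B3–B4, B4–B5
Each bag holds 2 vertices, so the decomposition has width 1, which upper-bounds the treewidth. G has an edge, so its treewidth is at least 1. Therefore the treewidth is 1.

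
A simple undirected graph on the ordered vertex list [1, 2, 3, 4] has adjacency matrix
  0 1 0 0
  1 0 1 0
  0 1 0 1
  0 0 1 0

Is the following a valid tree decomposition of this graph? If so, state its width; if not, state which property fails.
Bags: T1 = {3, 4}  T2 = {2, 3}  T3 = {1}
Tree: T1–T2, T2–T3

No — edge (2,1) lies in no bag.

A tree decomposition must satisfy three properties: every vertex lies in some bag; for every edge, both endpoints lie together in some bag; and for every vertex, the bags containing it form a connected subtree. Here edge (2,1) lies in no bag, so the decomposition is invalid.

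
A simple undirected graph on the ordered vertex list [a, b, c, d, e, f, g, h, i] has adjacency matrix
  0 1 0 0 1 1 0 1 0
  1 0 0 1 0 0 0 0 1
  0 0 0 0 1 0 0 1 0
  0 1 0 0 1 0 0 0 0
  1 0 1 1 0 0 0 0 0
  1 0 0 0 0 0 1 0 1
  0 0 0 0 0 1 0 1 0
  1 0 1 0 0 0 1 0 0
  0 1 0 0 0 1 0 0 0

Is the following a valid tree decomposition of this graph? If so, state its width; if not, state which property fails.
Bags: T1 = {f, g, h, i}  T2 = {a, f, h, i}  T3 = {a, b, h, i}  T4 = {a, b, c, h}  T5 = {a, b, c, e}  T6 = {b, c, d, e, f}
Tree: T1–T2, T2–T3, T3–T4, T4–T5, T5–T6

No — bags containing vertex f are not connected in the tree.

A tree decomposition must satisfy three properties: every vertex lies in some bag; for every edge, both endpoints lie together in some bag; and for every vertex, the bags containing it form a connected subtree. Here bags containing vertex f are not connected in the tree, so the decomposition is invalid.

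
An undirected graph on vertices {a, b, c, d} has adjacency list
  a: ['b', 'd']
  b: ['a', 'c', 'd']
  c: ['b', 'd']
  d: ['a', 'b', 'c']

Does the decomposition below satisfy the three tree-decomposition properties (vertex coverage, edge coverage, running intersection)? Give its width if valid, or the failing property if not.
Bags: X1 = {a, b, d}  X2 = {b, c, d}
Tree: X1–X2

Checking the three conditions: (i) the bags cover all of {a, b, c, d}; (ii) for each edge, some bag contains both endpoints; (iii) the bags containing any fixed vertex form a subtree. All hold, so the decomposition is valid with width 3 − 1 = 2.

Yes; width 2.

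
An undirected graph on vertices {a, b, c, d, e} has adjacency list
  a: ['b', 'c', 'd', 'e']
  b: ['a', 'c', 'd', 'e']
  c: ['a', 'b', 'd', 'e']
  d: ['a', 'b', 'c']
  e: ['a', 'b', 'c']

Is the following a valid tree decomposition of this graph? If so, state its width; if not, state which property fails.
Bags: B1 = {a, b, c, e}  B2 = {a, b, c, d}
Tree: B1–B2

Yes; width 3.

Every vertex of G appears in some bag (union = {a, b, c, d, e}); every edge is covered by a bag; and for each vertex v the set of bags containing v is connected in the bag tree. The decomposition is therefore valid. The largest bag has 4 vertices, so the width is 3.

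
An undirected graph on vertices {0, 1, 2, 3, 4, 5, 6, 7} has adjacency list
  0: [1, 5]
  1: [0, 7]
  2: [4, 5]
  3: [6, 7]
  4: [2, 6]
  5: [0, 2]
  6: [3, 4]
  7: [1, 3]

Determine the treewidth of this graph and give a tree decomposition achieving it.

Each bag holds 3 vertices, so the decomposition has width 2, which upper-bounds the treewidth. The edges 2–4–6–3–7–1–0–5–2 form a cycle, so G is not a tree and its treewidth is at least 2. The upper and lower bounds meet at 2, so that is the treewidth.

Treewidth 2.
Bags: B1 = {2, 4, 6}  B2 = {2, 3, 6}  B3 = {2, 3, 7}  B4 = {1, 2, 7}  B5 = {0, 1, 2}  B6 = {0, 2, 5}
Tree: B1–B2, B2–B3, B3–B4, B4–B5, B5–B6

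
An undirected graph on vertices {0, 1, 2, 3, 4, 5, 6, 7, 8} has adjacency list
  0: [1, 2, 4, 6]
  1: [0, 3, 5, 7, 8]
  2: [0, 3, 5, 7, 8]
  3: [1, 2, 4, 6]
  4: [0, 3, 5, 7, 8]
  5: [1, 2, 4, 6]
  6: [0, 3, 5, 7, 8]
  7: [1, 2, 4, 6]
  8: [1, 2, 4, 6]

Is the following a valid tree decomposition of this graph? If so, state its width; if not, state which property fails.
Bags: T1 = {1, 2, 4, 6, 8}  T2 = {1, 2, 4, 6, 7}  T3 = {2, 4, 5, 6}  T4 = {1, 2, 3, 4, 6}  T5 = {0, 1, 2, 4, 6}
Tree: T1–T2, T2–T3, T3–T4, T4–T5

No — edge (1,5) lies in no bag.

A tree decomposition must satisfy three properties: every vertex lies in some bag; for every edge, both endpoints lie together in some bag; and for every vertex, the bags containing it form a connected subtree. Here edge (1,5) lies in no bag, so the decomposition is invalid.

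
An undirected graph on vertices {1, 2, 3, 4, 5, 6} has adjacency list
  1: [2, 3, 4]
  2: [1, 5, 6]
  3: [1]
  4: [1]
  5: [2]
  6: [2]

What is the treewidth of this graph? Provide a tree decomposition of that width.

Treewidth 1.
Bags: B1 = {1, 3}  B2 = {1, 2}  B3 = {1, 4}  B4 = {2, 5}  B5 = {2, 6}
Tree: B1–B2, B1–B3, B2–B4, B4–B5

Each bag holds 2 vertices, so the decomposition has width 1, which upper-bounds the treewidth. G has an edge, so its treewidth is at least 1. Combining the bounds, tw(G) = 1.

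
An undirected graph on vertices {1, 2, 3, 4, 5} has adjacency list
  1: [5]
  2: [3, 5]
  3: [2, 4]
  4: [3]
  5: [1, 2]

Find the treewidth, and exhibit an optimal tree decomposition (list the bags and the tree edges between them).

Treewidth 1.
One such decomposition:
Bags: B1 = {3, 4}  B2 = {2, 3}  B3 = {2, 5}  B4 = {1, 5}
Tree: B1–B2, B2–B3, B3–B4

Each bag holds 2 vertices, so the decomposition has width 1, which upper-bounds the treewidth. Since G has at least one edge (e.g. 4–3), it is not an edgeless graph, so tw(G) ≥ 1. The upper and lower bounds meet at 1, so that is the treewidth.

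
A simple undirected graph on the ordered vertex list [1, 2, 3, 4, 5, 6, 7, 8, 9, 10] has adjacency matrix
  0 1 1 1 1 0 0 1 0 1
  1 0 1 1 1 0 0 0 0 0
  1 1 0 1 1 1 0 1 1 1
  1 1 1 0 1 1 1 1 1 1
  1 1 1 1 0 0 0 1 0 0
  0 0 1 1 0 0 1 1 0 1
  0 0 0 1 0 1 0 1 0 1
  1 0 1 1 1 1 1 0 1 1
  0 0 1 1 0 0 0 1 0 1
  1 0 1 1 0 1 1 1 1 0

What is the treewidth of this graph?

4

A width-4 tree decomposition is:
Bags: B1 = {3, 4, 6, 8, 10}  B2 = {3, 4, 8, 9, 10}  B3 = {4, 6, 7, 8, 10}  B4 = {1, 3, 4, 8, 10}  B5 = {1, 3, 4, 5, 8}  B6 = {1, 2, 3, 4, 5}
Tree: B1–B2, B1–B3, B1–B4, B4–B5, B5–B6
Each bag holds 5 vertices, so the decomposition has width 4, which upper-bounds the treewidth. On the other hand G contains the 5-clique {1, 3, 4, 8, 10}. A clique must lie in a single bag of any decomposition, so no decomposition can have width below 4. Hence tw(G) = 4 exactly.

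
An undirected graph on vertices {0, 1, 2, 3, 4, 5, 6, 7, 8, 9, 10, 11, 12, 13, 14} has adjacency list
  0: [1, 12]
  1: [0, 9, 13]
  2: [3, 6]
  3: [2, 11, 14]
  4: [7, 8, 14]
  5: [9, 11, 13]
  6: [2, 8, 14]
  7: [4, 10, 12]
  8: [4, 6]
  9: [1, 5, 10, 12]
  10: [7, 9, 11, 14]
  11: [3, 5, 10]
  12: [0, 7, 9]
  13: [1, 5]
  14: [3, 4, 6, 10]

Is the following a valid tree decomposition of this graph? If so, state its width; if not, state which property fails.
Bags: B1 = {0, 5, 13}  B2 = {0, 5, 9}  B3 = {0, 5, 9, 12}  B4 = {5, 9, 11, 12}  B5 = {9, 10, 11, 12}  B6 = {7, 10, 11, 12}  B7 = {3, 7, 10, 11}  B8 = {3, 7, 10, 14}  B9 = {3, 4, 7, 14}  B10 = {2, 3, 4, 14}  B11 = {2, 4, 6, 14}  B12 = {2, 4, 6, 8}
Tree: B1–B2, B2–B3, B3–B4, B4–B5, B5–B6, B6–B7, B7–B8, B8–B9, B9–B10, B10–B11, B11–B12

No — vertex 1 appears in no bag.

A tree decomposition must satisfy three properties: every vertex lies in some bag; for every edge, both endpoints lie together in some bag; and for every vertex, the bags containing it form a connected subtree. Here vertex 1 appears in no bag, so the decomposition is invalid.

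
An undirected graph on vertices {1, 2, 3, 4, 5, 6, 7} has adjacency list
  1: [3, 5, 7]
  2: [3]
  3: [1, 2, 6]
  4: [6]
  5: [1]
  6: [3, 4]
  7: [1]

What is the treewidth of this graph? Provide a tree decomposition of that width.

Treewidth 1.
Bags: B1 = {3, 6}  B2 = {2, 3}  B3 = {1, 3}  B4 = {1, 5}  B5 = {1, 7}  B6 = {4, 6}
Tree: B1–B2, B1–B3, B3–B4, B4–B5, B1–B6

The largest bag has 2 vertices, giving width 1; this decomposition certifies tw(G) ≤ 1. Any graph with an edge has treewidth ≥ 1, and G has the edge 6–3. Combining the bounds, tw(G) = 1.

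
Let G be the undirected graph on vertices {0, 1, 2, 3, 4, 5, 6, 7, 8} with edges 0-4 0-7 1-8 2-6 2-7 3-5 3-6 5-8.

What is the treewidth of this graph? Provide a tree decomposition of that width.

Treewidth 1.
Bags: B1 = {1, 8}  B2 = {5, 8}  B3 = {3, 5}  B4 = {3, 6}  B5 = {2, 6}  B6 = {2, 7}  B7 = {0, 7}  B8 = {0, 4}
Tree: B1–B2, B2–B3, B3–B4, B4–B5, B5–B6, B6–B7, B7–B8

Every bag has size at most 2, so the width is 2 − 1 = 1 and tw(G) ≤ 1. Since G has at least one edge (e.g. 1–8), it is not an edgeless graph, so tw(G) ≥ 1. The upper and lower bounds meet at 1, so that is the treewidth.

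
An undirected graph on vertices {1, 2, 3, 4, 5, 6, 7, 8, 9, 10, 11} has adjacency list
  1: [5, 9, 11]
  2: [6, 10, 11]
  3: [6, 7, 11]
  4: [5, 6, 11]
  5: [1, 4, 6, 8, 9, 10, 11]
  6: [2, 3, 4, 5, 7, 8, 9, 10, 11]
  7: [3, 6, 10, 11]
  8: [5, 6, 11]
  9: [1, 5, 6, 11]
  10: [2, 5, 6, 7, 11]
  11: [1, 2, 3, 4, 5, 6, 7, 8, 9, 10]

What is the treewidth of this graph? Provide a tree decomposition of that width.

Each bag holds 4 vertices, so the decomposition has width 3, which upper-bounds the treewidth. On the other hand G contains the 4-clique {1, 5, 9, 11}. A clique must lie in a single bag of any decomposition, so no decomposition can have width below 3. Hence tw(G) = 3 exactly.

Treewidth 3.
Bags: B1 = {5, 6, 9, 11}  B2 = {4, 5, 6, 11}  B3 = {1, 5, 9, 11}  B4 = {5, 6, 10, 11}  B5 = {2, 6, 10, 11}  B6 = {5, 6, 8, 11}  B7 = {6, 7, 10, 11}  B8 = {3, 6, 7, 11}
Tree: B1–B2, B1–B3, B2–B4, B4–B5, B1–B6, B4–B7, B7–B8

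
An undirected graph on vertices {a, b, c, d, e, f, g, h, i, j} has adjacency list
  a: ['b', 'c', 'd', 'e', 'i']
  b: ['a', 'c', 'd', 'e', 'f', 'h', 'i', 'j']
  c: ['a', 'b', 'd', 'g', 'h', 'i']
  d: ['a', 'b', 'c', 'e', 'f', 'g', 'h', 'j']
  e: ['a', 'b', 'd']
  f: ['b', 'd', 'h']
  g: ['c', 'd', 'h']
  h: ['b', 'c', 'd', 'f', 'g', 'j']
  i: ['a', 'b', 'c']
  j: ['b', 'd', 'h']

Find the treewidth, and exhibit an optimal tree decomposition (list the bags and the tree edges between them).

Every bag has size at most 4, so the width is 4 − 1 = 3 and tw(G) ≤ 3. For the lower bound, the 4 vertices {c, d, g, h} are pairwise adjacent, and any tree decomposition puts a clique entirely inside one bag — forcing width ≥ 3. Hence tw(G) = 3 exactly.

Treewidth 3.
One optimal decomposition is:
Bags: B1 = {c, d, g, h}  B2 = {b, c, d, h}  B3 = {a, b, c, d}  B4 = {b, d, h, j}  B5 = {b, d, f, h}  B6 = {a, b, c, i}  B7 = {a, b, d, e}
Tree: B1–B2, B2–B3, B2–B4, B2–B5, B3–B6, B3–B7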